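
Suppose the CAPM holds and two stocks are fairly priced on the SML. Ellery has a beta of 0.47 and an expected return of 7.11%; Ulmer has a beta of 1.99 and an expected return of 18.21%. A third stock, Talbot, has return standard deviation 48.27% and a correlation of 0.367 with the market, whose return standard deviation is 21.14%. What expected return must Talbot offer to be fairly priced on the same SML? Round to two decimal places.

9.80%

MRP = (18.21% − 7.11%) / (1.99 − 0.47) = 7.3026%
R_f = 7.11% − 0.47 × 7.3026% = 3.6778%
β_Talbot = ρ·σ_i/σ_m = 0.367 × 48.27 / 21.14 = 0.8380
E(R_Talbot) = R_f + β × MRP = 3.6778% + 0.8380 × 7.3026% = 9.80%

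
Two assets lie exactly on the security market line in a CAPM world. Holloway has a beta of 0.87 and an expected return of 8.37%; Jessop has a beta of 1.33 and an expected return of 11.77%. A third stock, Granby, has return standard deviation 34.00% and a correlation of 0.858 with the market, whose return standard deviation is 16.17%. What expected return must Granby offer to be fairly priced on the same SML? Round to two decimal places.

15.27%

MRP = (11.77% − 8.37%) / (1.33 − 0.87) = 7.3913%
R_f = 8.37% − 0.87 × 7.3913% = 1.9396%
β_Granby = ρ·σ_i/σ_m = 0.858 × 34.00 / 16.17 = 1.8041
E(R_Granby) = R_f + β × MRP = 1.9396% + 1.8041 × 7.3913% = 15.27%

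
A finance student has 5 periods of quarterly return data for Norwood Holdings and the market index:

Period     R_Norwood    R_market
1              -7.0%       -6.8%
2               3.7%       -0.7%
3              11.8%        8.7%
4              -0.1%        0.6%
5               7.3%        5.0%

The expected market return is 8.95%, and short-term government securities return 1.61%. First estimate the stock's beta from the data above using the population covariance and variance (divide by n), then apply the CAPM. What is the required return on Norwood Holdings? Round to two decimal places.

Mean R_i = (-7.0 + 3.7 + 11.8 − 0.1 + 7.3) / 5 = 3.1400%
Mean R_m = (-6.8 − 0.7 + 8.7 + 0.6 + 5.0) / 5 = 1.3600%
Σ(R_i − R̄_i)(R_m − R̄_m) = 162.7580  ⇒  Cov = 162.7580 / 5 = 32.5516
Σ(R_m − R̄_m)² = 138.5320  ⇒  Var(R_m) = 138.5320 / 5 = 27.7064
β = Cov / Var(R_m) = 32.5516 / 27.7064 = 1.1749
MRP = 8.95% − 1.61% = 7.34%
E(R) = R_f + β × MRP = 1.61% + 1.1749 × 7.34% = 10.23%

10.23%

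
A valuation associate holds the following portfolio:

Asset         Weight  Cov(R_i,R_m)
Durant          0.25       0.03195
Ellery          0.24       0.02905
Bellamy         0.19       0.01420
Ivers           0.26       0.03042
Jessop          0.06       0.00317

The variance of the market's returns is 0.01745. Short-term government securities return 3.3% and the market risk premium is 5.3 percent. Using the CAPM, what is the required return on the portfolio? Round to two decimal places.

11.12%

β_Durant = 0.03195 / 0.01745 = 1.8309
β_Ellery = 0.02905 / 0.01745 = 1.6648
β_Bellamy = 0.01420 / 0.01745 = 0.8138
β_Ivers = 0.03042 / 0.01745 = 1.7433
β_Jessop = 0.00317 / 0.01745 = 0.1817
β_P = Σ w_i β_i = 0.25×1.8309 + 0.24×1.6648 + 0.19×0.8138 + 0.26×1.7433 + 0.06×0.1817 = 1.4761
E(R_P) = R_f + β_P × MRP = 3.3% + 1.4761 × 5.3% = 11.12%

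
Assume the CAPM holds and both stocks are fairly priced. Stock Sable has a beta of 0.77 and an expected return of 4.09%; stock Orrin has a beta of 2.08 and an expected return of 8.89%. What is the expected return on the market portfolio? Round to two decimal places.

Both satisfy E(R) = R_f + β·MRP, so the slope of the SML is
MRP = (8.89% − 4.09%) / (2.08 − 0.77) = 4.80% / 1.31 = 3.6641%
R_f = E(R_Sable) − β_Sable·MRP = 4.09% − 0.77 × 3.6641% = 1.2686%
E(R_m) = R_f + MRP = 1.2686% + 3.6641% = 4.93%

4.93%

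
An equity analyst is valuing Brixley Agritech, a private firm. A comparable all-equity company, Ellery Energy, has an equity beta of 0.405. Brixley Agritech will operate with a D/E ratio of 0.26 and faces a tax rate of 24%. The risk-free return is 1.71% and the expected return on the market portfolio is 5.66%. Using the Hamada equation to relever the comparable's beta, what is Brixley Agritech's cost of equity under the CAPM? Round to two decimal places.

3.63%

β_L = β_U × [1 + (1 − t)(D/E)] = 0.405 × [1 + (1 − 0.24) × 0.26]
    = 0.405 × [1 + 0.76 × 0.26] = 0.405 × 1.1976 = 0.4850
MRP = 5.66% − 1.71% = 3.95%
E(R) = R_f + β_L × MRP = 1.71% + 0.4850 × 3.95% = 3.63%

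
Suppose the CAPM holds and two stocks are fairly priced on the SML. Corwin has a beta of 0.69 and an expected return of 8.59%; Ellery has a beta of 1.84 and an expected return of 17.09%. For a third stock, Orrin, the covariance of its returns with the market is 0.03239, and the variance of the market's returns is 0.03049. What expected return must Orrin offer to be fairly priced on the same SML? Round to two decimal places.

MRP = (17.09% − 8.59%) / (1.84 − 0.69) = 7.3913%
R_f = 8.59% − 0.69 × 7.3913% = 3.4900%
β_Orrin = Cov / Var(R_m) = 0.03239 / 0.03049 = 1.0623
E(R_Orrin) = R_f + β × MRP = 3.4900% + 1.0623 × 7.3913% = 11.34%

11.34%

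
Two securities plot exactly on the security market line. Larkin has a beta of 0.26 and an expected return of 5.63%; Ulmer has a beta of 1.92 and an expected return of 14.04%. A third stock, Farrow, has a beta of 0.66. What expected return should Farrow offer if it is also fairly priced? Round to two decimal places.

7.66%

MRP (SML slope) = (14.04% − 5.63%) / (1.92 − 0.26) = 8.41% / 1.66 = 5.0663%
R_f (intercept) = 5.63% − 0.26 × 5.0663% = 4.3128%
E(R_Farrow) = R_f + β × MRP = 4.3128% + 0.66 × 5.0663% = 7.66%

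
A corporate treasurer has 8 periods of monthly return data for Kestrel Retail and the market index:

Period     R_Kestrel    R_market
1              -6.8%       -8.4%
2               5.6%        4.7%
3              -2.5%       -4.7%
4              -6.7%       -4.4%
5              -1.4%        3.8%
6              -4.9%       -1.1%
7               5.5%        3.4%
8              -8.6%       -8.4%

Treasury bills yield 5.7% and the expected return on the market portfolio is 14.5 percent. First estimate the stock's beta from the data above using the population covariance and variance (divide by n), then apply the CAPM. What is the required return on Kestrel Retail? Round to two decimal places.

Mean R_i = (-6.8 + 5.6 − 2.5 − 6.7 − 1.4 − 4.9 + 5.5 − 8.6) / 8 = -2.4750%
Mean R_m = (-8.4 + 4.7 − 4.7 − 4.4 + 3.8 − 1.1 + 3.4 − 8.4) / 8 = -1.8875%
Σ(R_i − R̄_i)(R_m − R̄_m) = 178.3075  ⇒  Cov = 178.3075 / 8 = 22.2884
Σ(R_m − R̄_m)² = 203.3688  ⇒  Var(R_m) = 203.3688 / 8 = 25.4211
β = Cov / Var(R_m) = 22.2884 / 25.4211 = 0.8768
MRP = 14.5% − 5.7% = 8.80%
E(R) = R_f + β × MRP = 5.7% + 0.8768 × 8.8% = 13.42%

13.42%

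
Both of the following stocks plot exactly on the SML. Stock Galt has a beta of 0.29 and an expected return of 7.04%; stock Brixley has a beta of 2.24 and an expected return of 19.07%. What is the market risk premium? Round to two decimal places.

Both satisfy E(R) = R_f + β·MRP, so the slope of the SML is
MRP = (19.07% − 7.04%) / (2.24 − 0.29) = 12.03% / 1.95 = 6.1692%

6.17%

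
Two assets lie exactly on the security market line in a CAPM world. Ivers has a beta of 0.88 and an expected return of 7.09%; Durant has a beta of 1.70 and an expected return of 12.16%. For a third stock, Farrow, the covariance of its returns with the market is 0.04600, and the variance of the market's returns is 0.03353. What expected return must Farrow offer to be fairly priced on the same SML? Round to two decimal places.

MRP = (12.16% − 7.09%) / (1.70 − 0.88) = 6.1829%
R_f = 7.09% − 0.88 × 6.1829% = 1.6490%
β_Farrow = Cov / Var(R_m) = 0.04600 / 0.03353 = 1.3719
E(R_Farrow) = R_f + β × MRP = 1.6490% + 1.3719 × 6.1829% = 10.13%

10.13%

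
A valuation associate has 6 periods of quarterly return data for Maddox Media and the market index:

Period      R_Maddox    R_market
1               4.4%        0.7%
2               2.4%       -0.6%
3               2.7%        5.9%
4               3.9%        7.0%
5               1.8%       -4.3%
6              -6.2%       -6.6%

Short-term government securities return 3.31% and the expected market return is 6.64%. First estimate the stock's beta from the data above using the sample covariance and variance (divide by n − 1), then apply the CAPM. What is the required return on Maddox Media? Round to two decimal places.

Mean R_i = (4.4 + 2.4 + 2.7 + 3.9 + 1.8 − 6.2) / 6 = 1.5000%
Mean R_m = (0.7 − 0.6 + 5.9 + 7.0 − 4.3 − 6.6) / 6 = 0.3500%
Σ(R_i − R̄_i)(R_m − R̄_m) = 74.9000  ⇒  Cov = 74.9000 / 5 = 14.9800
Σ(R_m − R̄_m)² = 145.9750  ⇒  Var(R_m) = 145.9750 / 5 = 29.1950
β = Cov / Var(R_m) = 14.9800 / 29.1950 = 0.5131
MRP = 6.64% − 3.31% = 3.33%
E(R) = R_f + β × MRP = 3.31% + 0.5131 × 3.33% = 5.02%

5.02%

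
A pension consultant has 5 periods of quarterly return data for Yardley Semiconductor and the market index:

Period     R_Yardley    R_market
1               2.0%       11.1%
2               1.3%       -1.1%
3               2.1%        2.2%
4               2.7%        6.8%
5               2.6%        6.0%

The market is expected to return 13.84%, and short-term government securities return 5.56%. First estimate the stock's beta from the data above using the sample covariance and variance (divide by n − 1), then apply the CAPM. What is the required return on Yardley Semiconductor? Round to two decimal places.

Mean R_i = (2.0 + 1.3 + 2.1 + 2.7 + 2.6) / 5 = 2.1400%
Mean R_m = (11.1 − 1.1 + 2.2 + 6.8 + 6.0) / 5 = 5.0000%
Σ(R_i − R̄_i)(R_m − R̄_m) = 5.8500  ⇒  Cov = 5.8500 / 4 = 1.4625
Σ(R_m − R̄_m)² = 86.5000  ⇒  Var(R_m) = 86.5000 / 4 = 21.6250
β = Cov / Var(R_m) = 1.4625 / 21.6250 = 0.0676
MRP = 13.84% − 5.56% = 8.28%
E(R) = R_f + β × MRP = 5.56% + 0.0676 × 8.28% = 6.12%

6.12%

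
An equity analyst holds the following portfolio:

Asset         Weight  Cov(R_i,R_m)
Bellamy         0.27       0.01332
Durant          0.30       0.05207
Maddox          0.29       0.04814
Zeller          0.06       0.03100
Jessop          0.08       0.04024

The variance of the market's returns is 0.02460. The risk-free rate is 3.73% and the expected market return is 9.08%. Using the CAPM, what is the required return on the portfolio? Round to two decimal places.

12.05%

β_Bellamy = 0.01332 / 0.02460 = 0.5415
β_Durant = 0.05207 / 0.02460 = 2.1167
β_Maddox = 0.04814 / 0.02460 = 1.9569
β_Zeller = 0.03100 / 0.02460 = 1.2602
β_Jessop = 0.04024 / 0.02460 = 1.6358
β_P = Σ w_i β_i = 0.27×0.5415 + 0.30×2.1167 + 0.29×1.9569 + 0.06×1.2602 + 0.08×1.6358 = 1.5552
MRP = 9.08% − 3.73% = 5.35%
E(R_P) = R_f + β_P × MRP = 3.73% + 1.5552 × 5.35% = 12.05%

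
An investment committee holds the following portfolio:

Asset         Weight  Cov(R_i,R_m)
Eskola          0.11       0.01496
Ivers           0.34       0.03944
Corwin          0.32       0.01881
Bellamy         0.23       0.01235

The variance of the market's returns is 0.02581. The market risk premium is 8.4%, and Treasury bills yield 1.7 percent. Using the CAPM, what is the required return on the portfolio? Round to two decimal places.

β_Eskola = 0.01496 / 0.02581 = 0.5796
β_Ivers = 0.03944 / 0.02581 = 1.5281
β_Corwin = 0.01881 / 0.02581 = 0.7288
β_Bellamy = 0.01235 / 0.02581 = 0.4785
β_P = Σ w_i β_i = 0.11×0.5796 + 0.34×1.5281 + 0.32×0.7288 + 0.23×0.4785 = 0.9266
E(R_P) = R_f + β_P × MRP = 1.7% + 0.9266 × 8.4% = 9.48%

9.48%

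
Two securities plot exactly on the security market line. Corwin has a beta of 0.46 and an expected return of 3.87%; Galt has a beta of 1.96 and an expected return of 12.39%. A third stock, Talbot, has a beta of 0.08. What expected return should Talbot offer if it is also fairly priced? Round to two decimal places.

1.71%

MRP (SML slope) = (12.39% − 3.87%) / (1.96 − 0.46) = 8.52% / 1.50 = 5.6800%
R_f (intercept) = 3.87% − 0.46 × 5.6800% = 1.2572%
E(R_Talbot) = R_f + β × MRP = 1.2572% + 0.08 × 5.6800% = 1.71%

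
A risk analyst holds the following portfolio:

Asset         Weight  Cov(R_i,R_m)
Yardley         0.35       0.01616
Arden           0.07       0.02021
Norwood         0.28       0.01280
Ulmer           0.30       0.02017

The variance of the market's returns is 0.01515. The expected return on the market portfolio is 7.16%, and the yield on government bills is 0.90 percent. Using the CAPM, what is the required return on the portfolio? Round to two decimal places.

7.80%

β_Yardley = 0.01616 / 0.01515 = 1.0667
β_Arden = 0.02021 / 0.01515 = 1.3340
β_Norwood = 0.01280 / 0.01515 = 0.8449
β_Ulmer = 0.02017 / 0.01515 = 1.3314
β_P = Σ w_i β_i = 0.35×1.0667 + 0.07×1.3340 + 0.28×0.8449 + 0.30×1.3314 = 1.1027
MRP = 7.16% − 0.90% = 6.26%
E(R_P) = R_f + β_P × MRP = 0.90% + 1.1027 × 6.26% = 7.80%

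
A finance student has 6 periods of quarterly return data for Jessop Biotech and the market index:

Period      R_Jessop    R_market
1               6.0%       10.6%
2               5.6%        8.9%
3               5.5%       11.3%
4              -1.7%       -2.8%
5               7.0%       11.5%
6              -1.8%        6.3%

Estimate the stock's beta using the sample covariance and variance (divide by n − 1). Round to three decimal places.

0.617

Mean R_i = (6.0 + 5.6 + 5.5 − 1.7 + 7.0 − 1.8) / 6 = 3.4333%
Mean R_m = (10.6 + 8.9 + 11.3 − 2.8 + 11.5 + 6.3) / 6 = 7.6333%
Σ(R_i − R̄_i)(R_m − R̄_m) = 92.2633  ⇒  Cov = 92.2633 / 5 = 18.4527
Σ(R_m − R̄_m)² = 149.4333  ⇒  Var(R_m) = 149.4333 / 5 = 29.8867
β = Cov / Var(R_m) = 18.4527 / 29.8867 = 0.6174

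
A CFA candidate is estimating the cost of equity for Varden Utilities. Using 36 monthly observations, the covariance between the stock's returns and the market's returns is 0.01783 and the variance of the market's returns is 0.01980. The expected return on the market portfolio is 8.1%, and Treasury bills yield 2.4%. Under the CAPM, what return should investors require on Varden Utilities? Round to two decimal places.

7.53%

β = Cov(R_i, R_m) / Var(R_m) = 0.01783 / 0.01980 = 0.9005
MRP = 8.1% − 2.4% = 5.70%
E(R) = R_f + β × MRP = 2.4% + 0.9005 × 5.7% = 7.53%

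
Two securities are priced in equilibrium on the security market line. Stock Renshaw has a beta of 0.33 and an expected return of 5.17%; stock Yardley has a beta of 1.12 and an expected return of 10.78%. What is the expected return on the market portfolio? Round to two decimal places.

9.93%

Both satisfy E(R) = R_f + β·MRP, so the slope of the SML is
MRP = (10.78% − 5.17%) / (1.12 − 0.33) = 5.61% / 0.79 = 7.1013%
R_f = E(R_Renshaw) − β_Renshaw·MRP = 5.17% − 0.33 × 7.1013% = 2.8266%
E(R_m) = R_f + MRP = 2.8266% + 7.1013% = 9.93%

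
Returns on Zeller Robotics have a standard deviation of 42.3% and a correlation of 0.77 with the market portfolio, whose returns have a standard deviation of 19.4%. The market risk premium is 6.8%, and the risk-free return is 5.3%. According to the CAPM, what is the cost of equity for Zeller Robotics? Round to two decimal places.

16.72%

β = ρ × σ_i / σ_m = 0.77 × 42.3% / 19.4% = 1.6789
E(R) = 5.3% + 1.6789 × 6.8% = 16.72%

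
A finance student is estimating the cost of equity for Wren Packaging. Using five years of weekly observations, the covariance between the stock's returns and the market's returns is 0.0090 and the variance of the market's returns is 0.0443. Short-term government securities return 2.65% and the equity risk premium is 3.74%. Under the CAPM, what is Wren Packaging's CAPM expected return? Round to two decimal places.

β = Cov(R_i, R_m) / Var(R_m) = 0.0090 / 0.0443 = 0.2032
E(R) = R_f + β × MRP = 2.65% + 0.2032 × 3.74% = 3.41%

3.41%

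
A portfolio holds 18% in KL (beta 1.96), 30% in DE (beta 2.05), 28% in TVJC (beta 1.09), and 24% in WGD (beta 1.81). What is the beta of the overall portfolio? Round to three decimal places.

β_P = Σ w_i β_i = 0.18×1.96 + 0.30×2.05 + 0.28×1.09 + 0.24×1.81 = 1.7074

1.707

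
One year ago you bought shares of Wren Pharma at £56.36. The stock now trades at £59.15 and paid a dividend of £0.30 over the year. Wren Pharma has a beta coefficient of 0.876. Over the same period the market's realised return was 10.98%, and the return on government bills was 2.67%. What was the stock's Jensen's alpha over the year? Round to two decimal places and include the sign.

Realised HPR = (P1 + D1 − P0) / P0 = (59.15 + 0.30 − 56.36) / 56.36 = 3.09 / 56.36 = 5.4826%
MRP = 10.98% − 2.67% = 8.31%
CAPM required = R_f + β·MRP = 2.67% + 0.876 × 8.31% = 9.94956%
α = realised − required = 5.4826% − 9.94956% = -4.47%

-4.47%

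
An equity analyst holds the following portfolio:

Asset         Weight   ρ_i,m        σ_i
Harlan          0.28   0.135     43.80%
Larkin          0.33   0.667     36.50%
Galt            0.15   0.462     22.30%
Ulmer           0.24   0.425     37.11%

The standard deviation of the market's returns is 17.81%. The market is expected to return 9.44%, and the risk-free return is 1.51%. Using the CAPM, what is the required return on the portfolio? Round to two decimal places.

8.20%

β_Harlan = 0.135 × 43.80% / 17.81% = 0.3320
β_Larkin = 0.667 × 36.50% / 17.81% = 1.3670
β_Galt = 0.462 × 22.30% / 17.81% = 0.5785
β_Ulmer = 0.425 × 37.11% / 17.81% = 0.8856
β_P = Σ w_i β_i = 0.28×0.3320 + 0.33×1.3670 + 0.15×0.5785 + 0.24×0.8856 = 0.8434
MRP = 9.44% − 1.51% = 7.93%
E(R_P) = R_f + β_P × MRP = 1.51% + 0.8434 × 7.93% = 8.20%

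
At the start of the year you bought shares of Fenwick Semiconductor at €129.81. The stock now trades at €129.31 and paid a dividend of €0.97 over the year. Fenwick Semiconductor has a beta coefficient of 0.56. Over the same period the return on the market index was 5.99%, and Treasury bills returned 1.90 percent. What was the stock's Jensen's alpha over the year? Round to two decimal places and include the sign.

Realised HPR = (P1 + D1 − P0) / P0 = (129.31 + 0.97 − 129.81) / 129.81 = 0.47 / 129.81 = 0.3621%
MRP = 5.99% − 1.90% = 4.09%
CAPM required = R_f + β·MRP = 1.90% + 0.56 × 4.09% = 4.1904%
α = realised − required = 0.3621% − 4.1904% = -3.83%

-3.83%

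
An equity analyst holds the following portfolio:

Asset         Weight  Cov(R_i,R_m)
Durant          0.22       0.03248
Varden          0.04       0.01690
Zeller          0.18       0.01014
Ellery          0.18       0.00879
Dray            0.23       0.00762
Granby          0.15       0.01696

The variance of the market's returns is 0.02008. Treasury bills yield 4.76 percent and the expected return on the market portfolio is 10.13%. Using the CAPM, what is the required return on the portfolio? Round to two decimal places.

8.91%

β_Durant = 0.03248 / 0.02008 = 1.6175
β_Varden = 0.01690 / 0.02008 = 0.8416
β_Zeller = 0.01014 / 0.02008 = 0.5050
β_Ellery = 0.00879 / 0.02008 = 0.4377
β_Dray = 0.00762 / 0.02008 = 0.3795
β_Granby = 0.01696 / 0.02008 = 0.8446
β_P = Σ w_i β_i = 0.22×1.6175 + 0.04×0.8416 + 0.18×0.5050 + 0.18×0.4377 + 0.23×0.3795 + 0.15×0.8446 = 0.7732
MRP = 10.13% − 4.76% = 5.37%
E(R_P) = R_f + β_P × MRP = 4.76% + 0.7732 × 5.37% = 8.91%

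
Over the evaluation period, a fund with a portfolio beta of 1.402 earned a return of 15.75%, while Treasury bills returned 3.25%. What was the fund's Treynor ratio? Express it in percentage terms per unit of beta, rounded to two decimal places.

8.92%

Treynor = (R_P − R_f) / β_P = (15.75% − 3.25%) / 1.4020 = 12.50% / 1.4020 = 8.92%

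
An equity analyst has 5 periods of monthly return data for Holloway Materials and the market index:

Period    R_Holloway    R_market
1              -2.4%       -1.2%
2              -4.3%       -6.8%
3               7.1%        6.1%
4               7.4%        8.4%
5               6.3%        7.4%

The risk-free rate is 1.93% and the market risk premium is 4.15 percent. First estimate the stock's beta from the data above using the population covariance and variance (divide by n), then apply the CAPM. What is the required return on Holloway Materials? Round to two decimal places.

5.44%

Mean R_i = (-2.4 − 4.3 + 7.1 + 7.4 + 6.3) / 5 = 2.8200%
Mean R_m = (-1.2 − 6.8 + 6.1 + 8.4 + 7.4) / 5 = 2.7800%
Σ(R_i − R̄_i)(R_m − R̄_m) = 145.0120  ⇒  Cov = 145.0120 / 5 = 29.0024
Σ(R_m − R̄_m)² = 171.5680  ⇒  Var(R_m) = 171.5680 / 5 = 34.3136
β = Cov / Var(R_m) = 29.0024 / 34.3136 = 0.8452
E(R) = R_f + β × MRP = 1.93% + 0.8452 × 4.15% = 5.44%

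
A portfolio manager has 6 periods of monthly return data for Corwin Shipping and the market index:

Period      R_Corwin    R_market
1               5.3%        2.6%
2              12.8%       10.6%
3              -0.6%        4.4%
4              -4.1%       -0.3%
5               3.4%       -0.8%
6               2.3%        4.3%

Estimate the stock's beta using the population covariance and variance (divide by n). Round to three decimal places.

1.040

Mean R_i = (5.3 + 12.8 − 0.6 − 4.1 + 3.4 + 2.3) / 6 = 3.1833%
Mean R_m = (2.6 + 10.6 + 4.4 − 0.3 − 0.8 + 4.3) / 6 = 3.4667%
Σ(R_i − R̄_i)(R_m − R̄_m) = 89.0067  ⇒  Cov = 89.0067 / 6 = 14.8345
Σ(R_m − R̄_m)² = 85.5933  ⇒  Var(R_m) = 85.5933 / 6 = 14.2656
β = Cov / Var(R_m) = 14.8345 / 14.2656 = 1.0399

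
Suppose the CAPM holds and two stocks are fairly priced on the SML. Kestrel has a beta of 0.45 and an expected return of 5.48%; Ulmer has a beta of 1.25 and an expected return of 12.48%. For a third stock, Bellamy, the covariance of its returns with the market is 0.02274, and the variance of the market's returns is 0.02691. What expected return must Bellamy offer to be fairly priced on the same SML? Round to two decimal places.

8.94%

MRP = (12.48% − 5.48%) / (1.25 − 0.45) = 8.7500%
R_f = 5.48% − 0.45 × 8.7500% = 1.5425%
β_Bellamy = Cov / Var(R_m) = 0.02274 / 0.02691 = 0.8450
E(R_Bellamy) = R_f + β × MRP = 1.5425% + 0.8450 × 8.7500% = 8.94%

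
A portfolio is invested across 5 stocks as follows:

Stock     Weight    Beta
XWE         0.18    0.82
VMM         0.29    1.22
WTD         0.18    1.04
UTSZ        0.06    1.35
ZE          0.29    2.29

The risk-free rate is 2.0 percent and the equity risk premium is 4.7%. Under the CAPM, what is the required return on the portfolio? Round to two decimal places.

8.74%

β_P = Σ w_i β_i = 0.18×0.82 + 0.29×1.22 + 0.18×1.04 + 0.06×1.35 + 0.29×2.29 = 1.4337
E(R_P) = R_f + β_P × MRP = 2.0% + 1.4337 × 4.7% = 8.74%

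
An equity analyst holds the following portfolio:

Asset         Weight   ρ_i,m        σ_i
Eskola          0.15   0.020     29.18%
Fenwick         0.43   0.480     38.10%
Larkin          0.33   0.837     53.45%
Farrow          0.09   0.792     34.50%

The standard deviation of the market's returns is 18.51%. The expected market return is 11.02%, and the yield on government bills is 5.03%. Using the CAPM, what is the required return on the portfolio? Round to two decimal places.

β_Eskola = 0.020 × 29.18% / 18.51% = 0.0315
β_Fenwick = 0.480 × 38.10% / 18.51% = 0.9880
β_Larkin = 0.837 × 53.45% / 18.51% = 2.4169
β_Farrow = 0.792 × 34.50% / 18.51% = 1.4762
β_P = Σ w_i β_i = 0.15×0.0315 + 0.43×0.9880 + 0.33×2.4169 + 0.09×1.4762 = 1.3600
MRP = 11.02% − 5.03% = 5.99%
E(R_P) = R_f + β_P × MRP = 5.03% + 1.3600 × 5.99% = 13.18%

13.18%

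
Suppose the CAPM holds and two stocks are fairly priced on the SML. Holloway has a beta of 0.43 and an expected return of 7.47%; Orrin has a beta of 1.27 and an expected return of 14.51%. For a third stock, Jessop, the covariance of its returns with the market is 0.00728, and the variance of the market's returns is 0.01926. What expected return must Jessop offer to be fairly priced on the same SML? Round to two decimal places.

MRP = (14.51% − 7.47%) / (1.27 − 0.43) = 8.3810%
R_f = 7.47% − 0.43 × 8.3810% = 3.8662%
β_Jessop = Cov / Var(R_m) = 0.00728 / 0.01926 = 0.3780
E(R_Jessop) = R_f + β × MRP = 3.8662% + 0.3780 × 8.3810% = 7.03%

7.03%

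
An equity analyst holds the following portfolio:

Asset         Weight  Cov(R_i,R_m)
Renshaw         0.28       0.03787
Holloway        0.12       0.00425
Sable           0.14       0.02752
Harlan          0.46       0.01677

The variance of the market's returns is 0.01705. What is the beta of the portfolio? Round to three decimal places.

1.330

β_Renshaw = 0.03787 / 0.01705 = 2.2211
β_Holloway = 0.00425 / 0.01705 = 0.2493
β_Sable = 0.02752 / 0.01705 = 1.6141
β_Harlan = 0.01677 / 0.01705 = 0.9836
β_P = Σ w_i β_i = 0.28×2.2211 + 0.12×0.2493 + 0.14×1.6141 + 0.46×0.9836 = 1.3303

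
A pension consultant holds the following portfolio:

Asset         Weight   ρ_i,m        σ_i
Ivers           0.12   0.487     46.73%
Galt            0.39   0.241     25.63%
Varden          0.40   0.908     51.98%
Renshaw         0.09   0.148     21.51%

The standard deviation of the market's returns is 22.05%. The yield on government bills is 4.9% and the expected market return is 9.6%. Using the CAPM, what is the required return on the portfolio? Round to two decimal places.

10.08%

β_Ivers = 0.487 × 46.73% / 22.05% = 1.0321
β_Galt = 0.241 × 25.63% / 22.05% = 0.2801
β_Varden = 0.908 × 51.98% / 22.05% = 2.1405
β_Renshaw = 0.148 × 21.51% / 22.05% = 0.1444
β_P = Σ w_i β_i = 0.12×1.0321 + 0.39×0.2801 + 0.40×2.1405 + 0.09×0.1444 = 1.1023
MRP = 9.6% − 4.9% = 4.70%
E(R_P) = R_f + β_P × MRP = 4.9% + 1.1023 × 4.7% = 10.08%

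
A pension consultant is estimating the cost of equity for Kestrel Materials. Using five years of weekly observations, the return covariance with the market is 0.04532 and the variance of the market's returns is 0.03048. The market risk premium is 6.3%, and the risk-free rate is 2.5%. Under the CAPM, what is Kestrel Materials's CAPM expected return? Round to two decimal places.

β = Cov(R_i, R_m) / Var(R_m) = 0.04532 / 0.03048 = 1.4869
E(R) = R_f + β × MRP = 2.5% + 1.4869 × 6.3% = 11.87%

11.87%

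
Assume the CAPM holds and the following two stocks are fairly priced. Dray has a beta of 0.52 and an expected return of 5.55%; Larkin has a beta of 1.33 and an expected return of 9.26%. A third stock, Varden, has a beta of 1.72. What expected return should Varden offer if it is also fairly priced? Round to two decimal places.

MRP (SML slope) = (9.26% − 5.55%) / (1.33 − 0.52) = 3.71% / 0.81 = 4.5802%
R_f (intercept) = 5.55% − 0.52 × 4.5802% = 3.1683%
E(R_Varden) = R_f + β × MRP = 3.1683% + 1.72 × 4.5802% = 11.05%

11.05%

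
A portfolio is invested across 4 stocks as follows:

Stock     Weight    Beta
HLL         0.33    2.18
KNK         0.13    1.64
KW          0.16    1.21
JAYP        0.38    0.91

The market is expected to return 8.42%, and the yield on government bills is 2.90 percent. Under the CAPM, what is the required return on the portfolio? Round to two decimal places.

β_P = Σ w_i β_i = 0.33×2.18 + 0.13×1.64 + 0.16×1.21 + 0.38×0.91 = 1.4720
MRP = 8.42% − 2.90% = 5.52%
E(R_P) = R_f + β_P × MRP = 2.90% + 1.4720 × 5.52% = 11.03%

11.03%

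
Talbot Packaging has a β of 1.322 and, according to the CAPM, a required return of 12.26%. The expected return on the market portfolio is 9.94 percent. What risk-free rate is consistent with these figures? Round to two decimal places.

2.74%

E(R) = R_f + β(E(R_m) − R_f) = R_f(1 − β) + β·E(R_m)
12.26% = R_f × (1 − 1.322) + 1.322 × 9.94%
12.26% = R_f × -0.322 + 13.14068%
R_f = (12.26% − 13.14068%) / -0.322 = 2.74%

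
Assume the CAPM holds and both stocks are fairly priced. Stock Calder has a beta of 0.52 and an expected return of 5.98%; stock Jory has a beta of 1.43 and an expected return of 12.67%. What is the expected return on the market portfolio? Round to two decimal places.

9.51%

Both satisfy E(R) = R_f + β·MRP, so the slope of the SML is
MRP = (12.67% − 5.98%) / (1.43 − 0.52) = 6.69% / 0.91 = 7.3516%
R_f = E(R_Calder) − β_Calder·MRP = 5.98% − 0.52 × 7.3516% = 2.1572%
E(R_m) = R_f + MRP = 2.1572% + 7.3516% = 9.51%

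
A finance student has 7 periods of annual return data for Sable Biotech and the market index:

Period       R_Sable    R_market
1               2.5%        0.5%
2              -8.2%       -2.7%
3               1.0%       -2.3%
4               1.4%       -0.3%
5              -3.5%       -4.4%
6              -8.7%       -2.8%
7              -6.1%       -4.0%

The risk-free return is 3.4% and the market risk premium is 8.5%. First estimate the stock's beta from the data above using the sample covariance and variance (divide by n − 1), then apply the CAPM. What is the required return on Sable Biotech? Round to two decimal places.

Mean R_i = (2.5 − 8.2 + 1.0 + 1.4 − 3.5 − 8.7 − 6.1) / 7 = -3.0857%
Mean R_m = (0.5 − 2.7 − 2.3 − 0.3 − 4.4 − 2.8 − 4.0) / 7 = -2.2857%
Σ(R_i − R̄_i)(R_m − R̄_m) = 35.4586  ⇒  Cov = 35.4586 / 6 = 5.9098
Σ(R_m − R̄_m)² = 19.5486  ⇒  Var(R_m) = 19.5486 / 6 = 3.2581
β = Cov / Var(R_m) = 5.9098 / 3.2581 = 1.8139
E(R) = R_f + β × MRP = 3.4% + 1.8139 × 8.5% = 18.82%

18.82%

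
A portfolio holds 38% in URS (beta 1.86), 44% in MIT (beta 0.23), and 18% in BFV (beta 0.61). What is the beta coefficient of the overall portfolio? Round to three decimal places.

0.918

β_P = Σ w_i β_i = 0.38×1.86 + 0.44×0.23 + 0.18×0.61 = 0.9178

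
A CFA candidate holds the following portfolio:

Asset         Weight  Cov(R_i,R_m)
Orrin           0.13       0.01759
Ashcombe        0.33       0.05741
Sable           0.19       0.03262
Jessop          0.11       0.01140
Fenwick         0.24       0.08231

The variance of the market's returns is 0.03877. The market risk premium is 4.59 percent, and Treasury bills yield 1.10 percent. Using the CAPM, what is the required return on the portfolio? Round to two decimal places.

6.83%

β_Orrin = 0.01759 / 0.03877 = 0.4537
β_Ashcombe = 0.05741 / 0.03877 = 1.4808
β_Sable = 0.03262 / 0.03877 = 0.8414
β_Jessop = 0.01140 / 0.03877 = 0.2940
β_Fenwick = 0.08231 / 0.03877 = 2.1230
β_P = Σ w_i β_i = 0.13×0.4537 + 0.33×1.4808 + 0.19×0.8414 + 0.11×0.2940 + 0.24×2.1230 = 1.2494
E(R_P) = R_f + β_P × MRP = 1.10% + 1.2494 × 4.59% = 6.83%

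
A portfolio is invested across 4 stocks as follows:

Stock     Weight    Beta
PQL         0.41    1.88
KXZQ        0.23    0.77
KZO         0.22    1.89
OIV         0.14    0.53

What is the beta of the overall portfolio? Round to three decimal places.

1.438

β_P = Σ w_i β_i = 0.41×1.88 + 0.23×0.77 + 0.22×1.89 + 0.14×0.53 = 1.4379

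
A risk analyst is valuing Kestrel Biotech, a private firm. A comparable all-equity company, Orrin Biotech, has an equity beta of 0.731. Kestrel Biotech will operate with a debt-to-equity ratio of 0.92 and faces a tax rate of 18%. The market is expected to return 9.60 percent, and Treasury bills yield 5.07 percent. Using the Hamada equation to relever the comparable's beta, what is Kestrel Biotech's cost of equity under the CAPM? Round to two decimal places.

β_L = β_U × [1 + (1 − t)(D/E)] = 0.731 × [1 + (1 − 0.18) × 0.92]
    = 0.731 × [1 + 0.82 × 0.92] = 0.731 × 1.7544 = 1.2825
MRP = 9.60% − 5.07% = 4.53%
E(R) = R_f + β_L × MRP = 5.07% + 1.2825 × 4.53% = 10.88%

10.88%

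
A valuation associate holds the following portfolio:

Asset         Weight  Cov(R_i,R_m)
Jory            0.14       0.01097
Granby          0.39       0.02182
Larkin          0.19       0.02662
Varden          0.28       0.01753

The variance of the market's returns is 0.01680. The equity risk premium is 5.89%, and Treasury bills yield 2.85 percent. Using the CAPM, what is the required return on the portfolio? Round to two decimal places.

β_Jory = 0.01097 / 0.01680 = 0.6530
β_Granby = 0.02182 / 0.01680 = 1.2988
β_Larkin = 0.02662 / 0.01680 = 1.5845
β_Varden = 0.01753 / 0.01680 = 1.0435
β_P = Σ w_i β_i = 0.14×0.6530 + 0.39×1.2988 + 0.19×1.5845 + 0.28×1.0435 = 1.1912
E(R_P) = R_f + β_P × MRP = 2.85% + 1.1912 × 5.89% = 9.87%

9.87%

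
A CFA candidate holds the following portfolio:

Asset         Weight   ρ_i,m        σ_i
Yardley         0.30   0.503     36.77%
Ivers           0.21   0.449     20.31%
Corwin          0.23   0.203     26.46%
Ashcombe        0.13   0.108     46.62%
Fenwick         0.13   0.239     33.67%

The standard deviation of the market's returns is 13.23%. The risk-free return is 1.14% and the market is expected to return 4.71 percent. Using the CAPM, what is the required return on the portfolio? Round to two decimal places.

3.95%

β_Yardley = 0.503 × 36.77% / 13.23% = 1.3980
β_Ivers = 0.449 × 20.31% / 13.23% = 0.6893
β_Corwin = 0.203 × 26.46% / 13.23% = 0.4060
β_Ashcombe = 0.108 × 46.62% / 13.23% = 0.3806
β_Fenwick = 0.239 × 33.67% / 13.23% = 0.6082
β_P = Σ w_i β_i = 0.30×1.3980 + 0.21×0.6893 + 0.23×0.4060 + 0.13×0.3806 + 0.13×0.6082 = 0.7861
MRP = 4.71% − 1.14% = 3.57%
E(R_P) = R_f + β_P × MRP = 1.14% + 0.7861 × 3.57% = 3.95%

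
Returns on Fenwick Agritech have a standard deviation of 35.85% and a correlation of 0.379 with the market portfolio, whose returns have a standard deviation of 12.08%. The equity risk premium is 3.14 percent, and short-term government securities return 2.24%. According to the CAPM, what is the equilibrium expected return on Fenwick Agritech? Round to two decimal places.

β = ρ × σ_i / σ_m = 0.379 × 35.85% / 12.08% = 1.1248
E(R) = 2.24% + 1.1248 × 3.14% = 5.77%

5.77%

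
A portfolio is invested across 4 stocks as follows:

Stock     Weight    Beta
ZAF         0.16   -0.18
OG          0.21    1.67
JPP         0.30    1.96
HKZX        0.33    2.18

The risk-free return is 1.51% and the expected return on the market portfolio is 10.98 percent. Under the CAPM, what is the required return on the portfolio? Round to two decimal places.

β_P = Σ w_i β_i = 0.16×-0.18 + 0.21×1.67 + 0.30×1.96 + 0.33×2.18 = 1.6293
MRP = 10.98% − 1.51% = 9.47%
E(R_P) = R_f + β_P × MRP = 1.51% + 1.6293 × 9.47% = 16.94%

16.94%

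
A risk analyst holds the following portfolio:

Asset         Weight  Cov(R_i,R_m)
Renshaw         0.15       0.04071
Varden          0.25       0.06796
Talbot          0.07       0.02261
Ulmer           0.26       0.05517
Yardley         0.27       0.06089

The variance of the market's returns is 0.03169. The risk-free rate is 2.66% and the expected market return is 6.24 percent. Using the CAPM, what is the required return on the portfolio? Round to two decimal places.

β_Renshaw = 0.04071 / 0.03169 = 1.2846
β_Varden = 0.06796 / 0.03169 = 2.1445
β_Talbot = 0.02261 / 0.03169 = 0.7135
β_Ulmer = 0.05517 / 0.03169 = 1.7409
β_Yardley = 0.06089 / 0.03169 = 1.9214
β_P = Σ w_i β_i = 0.15×1.2846 + 0.25×2.1445 + 0.07×0.7135 + 0.26×1.7409 + 0.27×1.9214 = 1.7502
MRP = 6.24% − 2.66% = 3.58%
E(R_P) = R_f + β_P × MRP = 2.66% + 1.7502 × 3.58% = 8.93%

8.93%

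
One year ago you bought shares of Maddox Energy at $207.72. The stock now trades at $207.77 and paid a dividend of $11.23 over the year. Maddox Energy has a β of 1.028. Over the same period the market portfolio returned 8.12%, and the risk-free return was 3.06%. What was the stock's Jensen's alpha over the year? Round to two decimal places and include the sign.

-2.83%

Realised HPR = (P1 + D1 − P0) / P0 = (207.77 + 11.23 − 207.72) / 207.72 = 11.28 / 207.72 = 5.4304%
MRP = 8.12% − 3.06% = 5.06%
CAPM required = R_f + β·MRP = 3.06% + 1.028 × 5.06% = 8.26168%
α = realised − required = 5.4304% − 8.26168% = -2.83%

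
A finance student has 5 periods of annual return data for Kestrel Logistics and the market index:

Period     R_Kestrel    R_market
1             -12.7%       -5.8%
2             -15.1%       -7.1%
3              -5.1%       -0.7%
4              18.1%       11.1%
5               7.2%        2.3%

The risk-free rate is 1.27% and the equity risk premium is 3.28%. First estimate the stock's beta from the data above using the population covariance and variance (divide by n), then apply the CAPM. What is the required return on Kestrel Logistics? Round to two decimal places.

7.45%

Mean R_i = (-12.7 − 15.1 − 5.1 + 18.1 + 7.2) / 5 = -1.5200%
Mean R_m = (-5.8 − 7.1 − 0.7 + 11.1 + 2.3) / 5 = -0.0400%
Σ(R_i − R̄_i)(R_m − R̄_m) = 401.6060  ⇒  Cov = 401.6060 / 5 = 80.3212
Σ(R_m − R̄_m)² = 213.0320  ⇒  Var(R_m) = 213.0320 / 5 = 42.6064
β = Cov / Var(R_m) = 80.3212 / 42.6064 = 1.8852
E(R) = R_f + β × MRP = 1.27% + 1.8852 × 3.28% = 7.45%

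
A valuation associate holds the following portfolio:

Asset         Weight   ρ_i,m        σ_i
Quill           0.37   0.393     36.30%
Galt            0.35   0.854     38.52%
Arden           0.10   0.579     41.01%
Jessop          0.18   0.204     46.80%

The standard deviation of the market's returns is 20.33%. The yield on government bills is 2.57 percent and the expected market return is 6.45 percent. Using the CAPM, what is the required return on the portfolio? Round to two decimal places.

6.56%

β_Quill = 0.393 × 36.30% / 20.33% = 0.7017
β_Galt = 0.854 × 38.52% / 20.33% = 1.6181
β_Arden = 0.579 × 41.01% / 20.33% = 1.1680
β_Jessop = 0.204 × 46.80% / 20.33% = 0.4696
β_P = Σ w_i β_i = 0.37×0.7017 + 0.35×1.6181 + 0.10×1.1680 + 0.18×0.4696 = 1.0273
MRP = 6.45% − 2.57% = 3.88%
E(R_P) = R_f + β_P × MRP = 2.57% + 1.0273 × 3.88% = 6.56%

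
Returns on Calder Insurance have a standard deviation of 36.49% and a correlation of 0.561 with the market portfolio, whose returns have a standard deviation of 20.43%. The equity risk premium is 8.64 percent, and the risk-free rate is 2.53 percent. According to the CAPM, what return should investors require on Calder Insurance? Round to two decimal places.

11.19%

β = ρ × σ_i / σ_m = 0.561 × 36.49% / 20.43% = 1.0020
E(R) = 2.53% + 1.0020 × 8.64% = 11.19%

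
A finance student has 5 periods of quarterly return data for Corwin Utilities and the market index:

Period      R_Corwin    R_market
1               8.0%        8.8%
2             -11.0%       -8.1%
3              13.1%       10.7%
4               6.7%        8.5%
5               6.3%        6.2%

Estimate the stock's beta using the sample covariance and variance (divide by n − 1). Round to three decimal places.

Mean R_i = (8.0 − 11.0 + 13.1 + 6.7 + 6.3) / 5 = 4.6200%
Mean R_m = (8.8 − 8.1 + 10.7 + 8.5 + 6.2) / 5 = 5.2200%
Σ(R_i − R̄_i)(R_m − R̄_m) = 275.0980  ⇒  Cov = 275.0980 / 4 = 68.7745
Σ(R_m − R̄_m)² = 231.9880  ⇒  Var(R_m) = 231.9880 / 4 = 57.9970
β = Cov / Var(R_m) = 68.7745 / 57.9970 = 1.1858

1.186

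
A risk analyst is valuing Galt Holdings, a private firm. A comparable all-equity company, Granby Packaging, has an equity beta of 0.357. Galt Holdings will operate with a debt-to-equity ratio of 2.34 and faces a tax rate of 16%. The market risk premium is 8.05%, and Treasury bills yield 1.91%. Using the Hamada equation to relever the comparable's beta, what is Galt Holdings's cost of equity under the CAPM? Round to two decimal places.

10.43%

β_L = β_U × [1 + (1 − t)(D/E)] = 0.357 × [1 + (1 − 0.16) × 2.34]
    = 0.357 × [1 + 0.84 × 2.34] = 0.357 × 2.9656 = 1.0587
E(R) = R_f + β_L × MRP = 1.91% + 1.0587 × 8.05% = 10.43%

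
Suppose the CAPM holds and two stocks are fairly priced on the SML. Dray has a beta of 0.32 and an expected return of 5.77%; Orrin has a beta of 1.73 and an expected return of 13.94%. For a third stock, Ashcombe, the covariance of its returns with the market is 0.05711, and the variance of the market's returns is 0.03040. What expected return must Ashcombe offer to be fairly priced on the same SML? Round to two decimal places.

14.80%

MRP = (13.94% − 5.77%) / (1.73 − 0.32) = 5.7943%
R_f = 5.77% − 0.32 × 5.7943% = 3.9158%
β_Ashcombe = Cov / Var(R_m) = 0.05711 / 0.03040 = 1.8786
E(R_Ashcombe) = R_f + β × MRP = 3.9158% + 1.8786 × 5.7943% = 14.80%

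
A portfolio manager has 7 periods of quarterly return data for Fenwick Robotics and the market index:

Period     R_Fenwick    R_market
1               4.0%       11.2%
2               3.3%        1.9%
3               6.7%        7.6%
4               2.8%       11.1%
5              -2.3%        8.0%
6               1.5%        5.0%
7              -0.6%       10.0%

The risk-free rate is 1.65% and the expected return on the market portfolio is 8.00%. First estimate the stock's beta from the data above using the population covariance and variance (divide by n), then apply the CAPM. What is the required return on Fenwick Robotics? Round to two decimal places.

1.25%

Mean R_i = (4.0 + 3.3 + 6.7 + 2.8 − 2.3 + 1.5 − 0.6) / 7 = 2.2000%
Mean R_m = (11.2 + 1.9 + 7.6 + 11.1 + 8.0 + 5.0 + 10.0) / 7 = 7.8286%
Σ(R_i − R̄_i)(R_m − R̄_m) = -4.3900  ⇒  Cov = -4.3900 / 7 = -0.6271
Σ(R_m − R̄_m)² = 70.0143  ⇒  Var(R_m) = 70.0143 / 7 = 10.0020
β = Cov / Var(R_m) = -0.6271 / 10.0020 = -0.0627
MRP = 8.00% − 1.65% = 6.35%
E(R) = R_f + β × MRP = 1.65% + -0.0627 × 6.35% = 1.25%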